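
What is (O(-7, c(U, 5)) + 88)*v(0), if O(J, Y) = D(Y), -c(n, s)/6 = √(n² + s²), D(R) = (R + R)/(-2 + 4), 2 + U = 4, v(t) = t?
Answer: 0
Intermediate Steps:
U = 2 (U = -2 + 4 = 2)
D(R) = R (D(R) = (2*R)/2 = (2*R)*(½) = R)
c(n, s) = -6*√(n² + s²)
O(J, Y) = Y
(O(-7, c(U, 5)) + 88)*v(0) = (-6*√(2² + 5²) + 88)*0 = (-6*√(4 + 25) + 88)*0 = (-6*√29 + 88)*0 = (88 - 6*√29)*0 = 0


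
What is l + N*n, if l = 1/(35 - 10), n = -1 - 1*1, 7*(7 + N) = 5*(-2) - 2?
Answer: 3057/175 ≈ 17.469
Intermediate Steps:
N = -61/7 (N = -7 + (5*(-2) - 2)/7 = -7 + (-10 - 2)/7 = -7 + (⅐)*(-12) = -7 - 12/7 = -61/7 ≈ -8.7143)
n = -2 (n = -1 - 1 = -2)
l = 1/25 ≈ 0.040000
l + N*n = 1/25 - 61/7*(-2) = 1/25 + 122/7 = 3057/175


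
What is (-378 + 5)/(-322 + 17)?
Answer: 373/305 ≈ 1.2229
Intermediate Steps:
(-378 + 5)/(-322 + 17) = -373/(-305) = -373*(-1/305) = 373/305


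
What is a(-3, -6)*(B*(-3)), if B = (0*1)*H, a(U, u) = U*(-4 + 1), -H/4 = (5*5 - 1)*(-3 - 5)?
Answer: 0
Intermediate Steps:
H = 768 (H = -4*(5*5 - 1)*(-3 - 5) = -4*(25 - 1)*(-8) = -96*(-8) = -4*(-192) = 768)
a(U, u) = -3*U (a(U, u) = U*(-3) = -3*U)
B = 0 (B = (0*1)*768 = 0*768 = 0)
a(-3, -6)*(B*(-3)) = (-3*(-3))*(0*(-3)) = 9*0 = 0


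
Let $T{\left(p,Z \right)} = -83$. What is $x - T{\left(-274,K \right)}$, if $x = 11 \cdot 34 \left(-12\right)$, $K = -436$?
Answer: $-4405$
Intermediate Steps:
$x = -4488$ ($x = 374 \left(-12\right) = -4488$)
$x - T{\left(-274,K \right)} = -4488 - -83 = -4488 + 83 = -4405$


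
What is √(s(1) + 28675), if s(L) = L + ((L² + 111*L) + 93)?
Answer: 3*√3209 ≈ 169.94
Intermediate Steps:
s(L) = 93 + L² + 112*L (s(L) = L + (93 + L² + 111*L) = 93 + L² + 112*L)
√(s(1) + 28675) = √((93 + 1² + 112*1) + 28675) = √((93 + 1 + 112) + 28675) = √(206 + 28675) = √28881 = 3*√3209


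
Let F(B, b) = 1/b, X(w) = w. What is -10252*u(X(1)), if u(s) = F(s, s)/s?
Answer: -10252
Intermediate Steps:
F(B, b) = 1/b
u(s) = s⁻² (u(s) = 1/(s*s) = s⁻²)
-10252*u(X(1)) = -10252/1² = -10252*1 = -10252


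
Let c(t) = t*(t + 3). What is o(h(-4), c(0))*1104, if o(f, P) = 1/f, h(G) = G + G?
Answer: -138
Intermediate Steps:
h(G) = 2*G
c(t) = t*(3 + t)
o(h(-4), c(0))*1104 = 1104/(2*(-4)) = 1104/(-8) = -⅛*1104 = -138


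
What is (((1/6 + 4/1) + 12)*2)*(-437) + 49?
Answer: -42242/3 ≈ -14081.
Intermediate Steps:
(((1/6 + 4/1) + 12)*2)*(-437) + 49 = (((1*(⅙) + 4*1) + 12)*2)*(-437) + 49 = (((⅙ + 4) + 12)*2)*(-437) + 49 = ((25/6 + 12)*2)*(-437) + 49 = ((97/6)*2)*(-437) + 49 = (97/3)*(-437) + 49 = -42389/3 + 49 = -42242/3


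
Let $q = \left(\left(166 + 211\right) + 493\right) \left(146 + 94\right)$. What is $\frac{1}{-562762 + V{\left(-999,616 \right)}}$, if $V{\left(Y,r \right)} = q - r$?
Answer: $- \frac{1}{354578} \approx -2.8203 \cdot 10^{-6}$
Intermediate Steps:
$q = 208800$ ($q = \left(377 + 493\right) 240 = 870 \cdot 240 = 208800$)
$V{\left(Y,r \right)} = 208800 - r$
$\frac{1}{-562762 + V{\left(-999,616 \right)}} = \frac{1}{-562762 + \left(208800 - 616\right)} = \frac{1}{-562762 + 208184} = \frac{1}{-354578} = - \frac{1}{354578}$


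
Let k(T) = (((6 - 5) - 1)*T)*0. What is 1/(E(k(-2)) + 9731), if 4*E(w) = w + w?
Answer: 1/9731 ≈ 0.00010276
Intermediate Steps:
k(T) = 0 (k(T) = ((1 - 1)*T)*0 = (0*T)*0 = 0*0 = 0)
E(w) = w/2 (E(w) = (w + w)/4 = (2*w)/4 = w/2)
1/(E(k(-2)) + 9731) = 1/((1/2)*0 + 9731) = 1/(0 + 9731) = 1/9731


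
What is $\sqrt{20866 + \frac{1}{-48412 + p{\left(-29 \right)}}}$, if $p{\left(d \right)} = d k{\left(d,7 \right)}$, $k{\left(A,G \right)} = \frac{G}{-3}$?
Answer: $\frac{5 \sqrt{17556294396319}}{145033} \approx 144.45$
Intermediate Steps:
$k{\left(A,G \right)} = - \frac{G}{3}$ ($k{\left(A,G \right)} = G \left(- \frac{1}{3}\right) = - \frac{G}{3}$)
$p{\left(d \right)} = - \frac{7 d}{3}$ ($p{\left(d \right)} = d \left(\left(- \frac{1}{3}\right) 7\right) = d \left(- \frac{7}{3}\right) = - \frac{7 d}{3}$)
$\sqrt{20866 + \frac{1}{-48412 + p{\left(-29 \right)}}} = \sqrt{20866 + \frac{1}{-48412 - - \frac{203}{3}}} = \sqrt{20866 + \frac{1}{-48412 + \frac{203}{3}}} = \sqrt{20866 + \frac{1}{- \frac{145033}{3}}} = \sqrt{20866 - \frac{3}{145033}} = \sqrt{\frac{3026258575}{145033}} = \frac{5 \sqrt{17556294396319}}{145033}$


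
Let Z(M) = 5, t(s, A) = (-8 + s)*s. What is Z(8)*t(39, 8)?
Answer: 6045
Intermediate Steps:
t(s, A) = s*(-8 + s)
Z(8)*t(39, 8) = 5*(39*(-8 + 39)) = 5*(39*31) = 5*1209 = 6045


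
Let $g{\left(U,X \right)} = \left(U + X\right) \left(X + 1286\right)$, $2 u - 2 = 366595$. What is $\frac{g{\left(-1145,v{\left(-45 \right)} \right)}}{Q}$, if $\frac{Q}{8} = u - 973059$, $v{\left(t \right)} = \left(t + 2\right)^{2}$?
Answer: $- \frac{183920}{526507} \approx -0.34932$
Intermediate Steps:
$u = \frac{366597}{2}$ ($u = 1 + \frac{1}{2} \cdot 366595 = 1 + \frac{366595}{2} = \frac{366597}{2} \approx 1.833 \cdot 10^{5}$)
$v{\left(t \right)} = \left(2 + t\right)^{2}$
$g{\left(U,X \right)} = \left(1286 + X\right) \left(U + X\right)$ ($g{\left(U,X \right)} = \left(U + X\right) \left(1286 + X\right) = \left(1286 + X\right) \left(U + X\right)$)
$Q = -6318084$ ($Q = 8 \left(\frac{366597}{2} - 973059\right) = 8 \left(- \frac{1579521}{2}\right) = -6318084$)
$\frac{g{\left(-1145,v{\left(-45 \right)} \right)}}{Q} = \frac{\left(\left(2 - 45\right)^{2}\right)^{2} + 1286 \left(-1145\right) + 1286 \left(2 - 45\right)^{2} - 1145 \left(2 - 45\right)^{2}}{-6318084} = \left(\left(\left(-43\right)^{2}\right)^{2} - 1472470 + 1286 \left(-43\right)^{2} - 1145 \left(-43\right)^{2}\right) \left(- \frac{1}{6318084}\right) = \left(1849^{2} - 1472470 + 1286 \cdot 1849 - 2117105\right) \left(- \frac{1}{6318084}\right) = \left(3418801 - 1472470 + 2377814 - 2117105\right) \left(- \frac{1}{6318084}\right) = 2207040 \left(- \frac{1}{6318084}\right) = - \frac{183920}{526507}$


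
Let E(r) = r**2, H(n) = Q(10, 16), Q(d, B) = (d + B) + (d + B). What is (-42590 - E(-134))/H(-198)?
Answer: -30273/26 ≈ -1164.3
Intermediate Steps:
Q(d, B) = 2*B + 2*d (Q(d, B) = (B + d) + (B + d) = 2*B + 2*d)
H(n) = 52 (H(n) = 2*16 + 2*10 = 32 + 20 = 52)
(-42590 - E(-134))/H(-198) = (-42590 - 1*(-134)**2)/52 = (-42590 - 1*17956)*(1/52) = (-42590 - 17956)*(1/52) = -60546*1/52 = -30273/26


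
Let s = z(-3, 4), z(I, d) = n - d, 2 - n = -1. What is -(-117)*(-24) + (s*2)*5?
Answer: -2818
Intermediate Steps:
n = 3 (n = 2 - 1*(-1) = 2 + 1 = 3)
z(I, d) = 3 - d
s = -1 (s = 3 - 1*4 = 3 - 4 = -1)
-(-117)*(-24) + (s*2)*5 = -(-117)*(-24) - 1*2*5 = -117*24 - 2*5 = -2808 - 10 = -2818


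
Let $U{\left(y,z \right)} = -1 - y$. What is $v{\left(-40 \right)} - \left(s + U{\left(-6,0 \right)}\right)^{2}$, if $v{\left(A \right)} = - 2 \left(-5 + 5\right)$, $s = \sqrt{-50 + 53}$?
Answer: $- \left(5 + \sqrt{3}\right)^{2} \approx -45.32$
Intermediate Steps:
$s = \sqrt{3} \approx 1.732$
$v{\left(A \right)} = 0$ ($v{\left(A \right)} = \left(-2\right) 0 = 0$)
$v{\left(-40 \right)} - \left(s + U{\left(-6,0 \right)}\right)^{2} = 0 - \left(\sqrt{3} - -5\right)^{2} = 0 - \left(\sqrt{3} + \left(-1 + 6\right)\right)^{2} = 0 - \left(\sqrt{3} + 5\right)^{2} = 0 - \left(5 + \sqrt{3}\right)^{2} = - \left(5 + \sqrt{3}\right)^{2}$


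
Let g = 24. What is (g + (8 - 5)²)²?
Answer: 1089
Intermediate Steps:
(g + (8 - 5)²)² = (24 + (8 - 5)²)² = (24 + 3²)² = (24 + 9)² = 33² = 1089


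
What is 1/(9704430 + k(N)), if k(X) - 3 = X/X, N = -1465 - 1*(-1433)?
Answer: 1/9704434 ≈ 1.0305e-7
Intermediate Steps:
N = -32 (N = -1465 + 1433 = -32)
k(X) = 4 (k(X) = 3 + X/X = 3 + 1 = 4)
1/(9704430 + k(N)) = 1/(9704430 + 4) = 1/9704434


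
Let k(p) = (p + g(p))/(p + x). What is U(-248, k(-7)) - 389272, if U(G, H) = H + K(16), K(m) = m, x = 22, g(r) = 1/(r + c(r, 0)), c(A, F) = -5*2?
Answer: -6617360/17 ≈ -3.8926e+5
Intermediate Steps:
c(A, F) = -10
g(r) = 1/(-10 + r) (g(r) = 1/(r - 10) = 1/(-10 + r))
k(p) = (p + 1/(-10 + p))/(22 + p) (k(p) = (p + 1/(-10 + p))/(p + 22) = (p + 1/(-10 + p))/(22 + p))
U(G, H) = 16 + H (U(G, H) = H + 16 = 16 + H)
U(-248, k(-7)) - 389272 = (16 + (1 - 7*(-10 - 7))/((-10 - 7)*(22 - 7))) - 389272 = (16 + (1 - 7*(-17))/(-17*15)) - 389272 = (16 - 1/17*1/15*(1 + 119)) - 389272 = (16 - 1/17*1/15*120) - 389272 = (16 - 8/17) - 389272 = 264/17 - 389272 = -6617360/17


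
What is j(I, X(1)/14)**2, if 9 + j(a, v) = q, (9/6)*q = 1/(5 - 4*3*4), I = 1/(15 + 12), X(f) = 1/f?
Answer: 1352569/16641 ≈ 81.279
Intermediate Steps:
I = 1/27 ≈ 0.037037
q = -2/129 (q = 2/(3*(5 - 4*3*4)) = 2/(3*(5 - 12*4)) = 2/(3*(5 - 48)) = (2/3)/(-43) = (2/3)*(-1/43) = -2/129 ≈ -0.015504)
j(a, v) = -1163/129 (j(a, v) = -9 - 2/129 = -1163/129)
j(I, X(1)/14)**2 = (-1163/129)**2 = 1352569/16641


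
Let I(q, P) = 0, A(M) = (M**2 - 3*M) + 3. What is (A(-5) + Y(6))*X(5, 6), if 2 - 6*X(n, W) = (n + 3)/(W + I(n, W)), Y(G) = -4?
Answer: 13/3 ≈ 4.3333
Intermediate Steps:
A(M) = 3 + M**2 - 3*M
X(n, W) = 1/3 - (3 + n)/(6*W) (X(n, W) = 1/3 - (n + 3)/(6*(W + 0)) = 1/3 - (3 + n)/(6*W))
(A(-5) + Y(6))*X(5, 6) = ((3 + (-5)**2 - 3*(-5)) - 4)*((1/6)*(-3 - 1*5 + 2*6)/6) = ((3 + 25 + 15) - 4)*((1/6)*(1/6)*(-3 - 5 + 12)) = (43 - 4)*((1/6)*(1/6)*4) = 39*(1/9) = 13/3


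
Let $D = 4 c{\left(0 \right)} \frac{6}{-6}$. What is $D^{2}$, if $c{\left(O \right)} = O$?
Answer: $0$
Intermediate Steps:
$D = 0$ ($D = 4 \cdot 0 \frac{6}{-6} = 0 \cdot 6 \left(- \frac{1}{6}\right) = 0 \left(-1\right) = 0$)
$D^{2} = 0^{2} = 0$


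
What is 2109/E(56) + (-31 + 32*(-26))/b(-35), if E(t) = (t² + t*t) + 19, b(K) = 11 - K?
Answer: -1777373/96462 ≈ -18.426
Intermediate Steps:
E(t) = 19 + 2*t² (E(t) = (t² + t²) + 19 = 2*t² + 19 = 19 + 2*t²)
2109/E(56) + (-31 + 32*(-26))/b(-35) = 2109/(19 + 2*56²) + (-31 + 32*(-26))/(11 - 1*(-35)) = 2109/(19 + 2*3136) + (-31 - 832)/(11 + 35) = 2109/(19 + 6272) - 863/46 = 2109/6291 - 863*1/46 = 2109*(1/6291) - 863/46 = 703/2097 - 863/46 = -1777373/96462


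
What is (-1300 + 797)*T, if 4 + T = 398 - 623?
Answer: 115187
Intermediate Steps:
T = -229 (T = -4 + (398 - 623) = -4 - 225 = -229)
(-1300 + 797)*T = (-1300 + 797)*(-229) = -503*(-229) = 115187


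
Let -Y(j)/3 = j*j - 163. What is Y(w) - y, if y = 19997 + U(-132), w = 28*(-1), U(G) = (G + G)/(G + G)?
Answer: -21861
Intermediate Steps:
U(G) = 1 (U(G) = (2*G)/((2*G)) = (2*G)*(1/(2*G)) = 1)
w = -28
Y(j) = 489 - 3*j**2 (Y(j) = -3*(j*j - 163) = -3*(j**2 - 163) = -3*(-163 + j**2) = 489 - 3*j**2)
y = 19998 (y = 19997 + 1 = 19998)
Y(w) - y = (489 - 3*(-28)**2) - 1*19998 = (489 - 3*784) - 19998 = (489 - 2352) - 19998 = -1863 - 19998 = -21861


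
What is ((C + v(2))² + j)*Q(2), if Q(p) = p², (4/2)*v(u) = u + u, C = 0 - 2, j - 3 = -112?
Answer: -436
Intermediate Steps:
j = -109 (j = 3 - 112 = -109)
C = -2
v(u) = u (v(u) = (u + u)/2 = (2*u)/2 = u)
((C + v(2))² + j)*Q(2) = ((-2 + 2)² - 109)*2² = (0² - 109)*4 = (0 - 109)*4 = -109*4 = -436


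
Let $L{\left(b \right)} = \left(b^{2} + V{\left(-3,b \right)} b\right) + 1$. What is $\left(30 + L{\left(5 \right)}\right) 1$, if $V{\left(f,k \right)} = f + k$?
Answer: $66$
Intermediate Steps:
$L{\left(b \right)} = 1 + b^{2} + b \left(-3 + b\right)$ ($L{\left(b \right)} = \left(b^{2} + \left(-3 + b\right) b\right) + 1 = \left(b^{2} + b \left(-3 + b\right)\right) + 1 = 1 + b^{2} + b \left(-3 + b\right)$)
$\left(30 + L{\left(5 \right)}\right) 1 = \left(30 + \left(1 + 5^{2} + 5 \left(-3 + 5\right)\right)\right) 1 = \left(30 + \left(1 + 25 + 5 \cdot 2\right)\right) 1 = \left(30 + \left(1 + 25 + 10\right)\right) 1 = \left(30 + 36\right) 1 = 66 \cdot 1 = 66$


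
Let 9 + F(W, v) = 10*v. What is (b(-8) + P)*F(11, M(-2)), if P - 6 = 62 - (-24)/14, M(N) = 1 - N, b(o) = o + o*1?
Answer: 1128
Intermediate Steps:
b(o) = 2*o (b(o) = o + o = 2*o)
P = 488/7 (P = 6 + (62 - (-24)/14) = 6 + (62 - 1*(-12/7)) = 6 + (62 + 12/7) = 6 + 446/7 = 488/7 ≈ 69.714)
F(W, v) = -9 + 10*v
(b(-8) + P)*F(11, M(-2)) = (2*(-8) + 488/7)*(-9 + 10*(1 - 1*(-2))) = (-16 + 488/7)*(-9 + 10*(1 + 2)) = 376*(-9 + 10*3)/7 = 376*(-9 + 30)/7 = (376/7)*21 = 1128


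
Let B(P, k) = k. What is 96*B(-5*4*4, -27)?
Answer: -2592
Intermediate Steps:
96*B(-5*4*4, -27) = 96*(-27) = -2592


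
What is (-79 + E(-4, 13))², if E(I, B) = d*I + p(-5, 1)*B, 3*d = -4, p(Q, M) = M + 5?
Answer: 169/9 ≈ 18.778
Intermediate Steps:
p(Q, M) = 5 + M
d = -4/3 (d = (⅓)*(-4) = -4/3 ≈ -1.3333)
E(I, B) = 6*B - 4*I/3 (E(I, B) = -4*I/3 + (5 + 1)*B = -4*I/3 + 6*B = 6*B - 4*I/3)
(-79 + E(-4, 13))² = (-79 + (6*13 - 4/3*(-4)))² = (-79 + (78 + 16/3))² = (-79 + 250/3)² = (13/3)² = 169/9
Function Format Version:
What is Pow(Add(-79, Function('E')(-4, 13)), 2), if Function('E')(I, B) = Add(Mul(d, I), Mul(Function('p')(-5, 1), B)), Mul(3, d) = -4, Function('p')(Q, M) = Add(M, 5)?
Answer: Rational(169, 9) ≈ 18.778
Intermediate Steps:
Function('p')(Q, M) = Add(5, M)
d = Rational(-4, 3) (d = Mul(Rational(1, 3), -4) = Rational(-4, 3) ≈ -1.3333)
Function('E')(I, B) = Add(Mul(6, B), Mul(Rational(-4, 3), I)) (Function('E')(I, B) = Add(Mul(Rational(-4, 3), I), Mul(Add(5, 1), B)) = Add(Mul(Rational(-4, 3), I), Mul(6, B)) = Add(Mul(6, B), Mul(Rational(-4, 3), I)))
Pow(Add(-79, Function('E')(-4, 13)), 2) = Pow(Add(-79, Add(Mul(6, 13), Mul(Rational(-4, 3), -4))), 2) = Pow(Add(-79, Add(78, Rational(16, 3))), 2) = Pow(Add(-79, Rational(250, 3)), 2) = Pow(Rational(13, 3), 2) = Rational(169, 9)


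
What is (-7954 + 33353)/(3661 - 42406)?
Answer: -25399/38745 ≈ -0.65554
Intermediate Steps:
(-7954 + 33353)/(3661 - 42406) = 25399/(-38745) = 25399*(-1/38745) = -25399/38745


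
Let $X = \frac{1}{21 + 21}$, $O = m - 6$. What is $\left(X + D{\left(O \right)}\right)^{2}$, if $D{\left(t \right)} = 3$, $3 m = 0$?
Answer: $\frac{16129}{1764} \approx 9.1434$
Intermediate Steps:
$m = 0$ ($m = \frac{1}{3} \cdot 0 = 0$)
$O = -6$ ($O = 0 - 6 = -6$)
$X = \frac{1}{42} \approx 0.02381$
$\left(X + D{\left(O \right)}\right)^{2} = \left(\frac{1}{42} + 3\right)^{2} = \left(\frac{127}{42}\right)^{2} = \frac{16129}{1764}$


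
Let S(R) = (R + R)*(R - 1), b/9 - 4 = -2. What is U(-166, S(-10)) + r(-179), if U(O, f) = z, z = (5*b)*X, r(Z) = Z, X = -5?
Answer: -629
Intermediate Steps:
b = 18 (b = 36 + 9*(-2) = 36 - 18 = 18)
z = -450 (z = (5*18)*(-5) = 90*(-5) = -450)
S(R) = 2*R*(-1 + R) (S(R) = (2*R)*(-1 + R) = 2*R*(-1 + R))
U(O, f) = -450
U(-166, S(-10)) + r(-179) = -450 - 179 = -629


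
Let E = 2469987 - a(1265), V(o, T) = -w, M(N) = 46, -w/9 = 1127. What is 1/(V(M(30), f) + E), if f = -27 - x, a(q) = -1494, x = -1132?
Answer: 1/2481624 ≈ 4.0296e-7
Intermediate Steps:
w = -10143 (w = -9*1127 = -10143)
f = 1105 (f = -27 - 1*(-1132) = -27 + 1132 = 1105)
V(o, T) = 10143 (V(o, T) = -1*(-10143) = 10143)
E = 2471481 (E = 2469987 - 1*(-1494) = 2469987 + 1494 = 2471481)
1/(V(M(30), f) + E) = 1/(10143 + 2471481) = 1/2481624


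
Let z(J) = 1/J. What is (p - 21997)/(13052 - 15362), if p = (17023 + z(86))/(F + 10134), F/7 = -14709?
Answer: 1773838203/186276860 ≈ 9.5226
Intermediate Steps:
F = -102963 (F = 7*(-14709) = -102963)
p = -44363/241918 (p = (17023 + 1/86)/(-102963 + 10134) = (17023 + 1/86)/(-92829) = (1463979/86)*(-1/92829) = -44363/241918 ≈ -0.18338)
(p - 21997)/(13052 - 15362) = (-44363/241918 - 21997)/(13052 - 15362) = -5321514609/241918/(-2310) = -5321514609/241918*(-1/2310) = 1773838203/186276860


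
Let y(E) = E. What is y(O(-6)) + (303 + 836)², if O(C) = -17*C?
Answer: 1297423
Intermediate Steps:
y(O(-6)) + (303 + 836)² = -17*(-6) + (303 + 836)² = 102 + 1139² = 102 + 1297321 = 1297423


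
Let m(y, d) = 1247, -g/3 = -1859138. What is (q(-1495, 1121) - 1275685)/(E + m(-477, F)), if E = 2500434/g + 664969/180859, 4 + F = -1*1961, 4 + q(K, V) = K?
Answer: -71573782932268288/70113430840533 ≈ -1020.8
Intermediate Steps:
q(K, V) = -4 + K
F = -1965 (F = -4 - 1*1961 = -4 - 1961 = -1965)
g = 5577414 (g = -3*(-1859138) = 5577414)
E = 693505567162/168120919771 (E = 2500434/5577414 + 664969/180859 = 2500434*(1/5577414) + 664969*(1/180859) = 416739/929569 + 664969/180859 = 693505567162/168120919771 ≈ 4.1250)
(q(-1495, 1121) - 1275685)/(E + m(-477, F)) = ((-4 - 1495) - 1275685)/(693505567162/168120919771 + 1247) = (-1499 - 1275685)/(210340292521599/168120919771) = -1277184*168120919771/210340292521599 = -71573782932268288/70113430840533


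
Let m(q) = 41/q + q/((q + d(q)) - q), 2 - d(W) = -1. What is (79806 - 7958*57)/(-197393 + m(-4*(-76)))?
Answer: 340905600/179929877 ≈ 1.8947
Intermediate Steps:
d(W) = 3 (d(W) = 2 - 1*(-1) = 2 + 1 = 3)
m(q) = 41/q + q/3 (m(q) = 41/q + q/((q + 3) - q) = 41/q + q/((3 + q) - q) = 41/q + q/3)
(79806 - 7958*57)/(-197393 + m(-4*(-76))) = (79806 - 7958*57)/(-197393 + (41/((-4*(-76))) + (-4*(-76))/3)) = (79806 - 453606)/(-197393 + (41/304 + (⅓)*304)) = -373800/(-197393 + (41*(1/304) + 304/3)) = -373800/(-197393 + (41/304 + 304/3)) = -373800/(-197393 + 92539/912) = -373800/(-179929877/912) = -373800*(-912/179929877) = 340905600/179929877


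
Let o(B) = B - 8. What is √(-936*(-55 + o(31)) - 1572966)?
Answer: 3*I*√171446 ≈ 1242.2*I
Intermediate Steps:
o(B) = -8 + B
√(-936*(-55 + o(31)) - 1572966) = √(-936*(-55 + (-8 + 31)) - 1572966) = √(-936*(-55 + 23) - 1572966) = √(-936*(-32) - 1572966) = √(29952 - 1572966) = √(-1543014) = 3*I*√171446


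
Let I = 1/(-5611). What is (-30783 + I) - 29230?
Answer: -336732944/5611 ≈ -60013.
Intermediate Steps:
I = -1/5611 ≈ -0.00017822
(-30783 + I) - 29230 = (-30783 - 1/5611) - 29230 = -172723414/5611 - 29230 = -336732944/5611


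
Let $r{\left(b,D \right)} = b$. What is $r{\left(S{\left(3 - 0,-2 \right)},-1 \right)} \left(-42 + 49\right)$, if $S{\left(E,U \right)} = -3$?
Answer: $-21$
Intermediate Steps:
$r{\left(S{\left(3 - 0,-2 \right)},-1 \right)} \left(-42 + 49\right) = - 3 \left(-42 + 49\right) = \left(-3\right) 7 = -21$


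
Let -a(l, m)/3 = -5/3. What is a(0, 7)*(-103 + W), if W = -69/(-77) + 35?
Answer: -25835/77 ≈ -335.52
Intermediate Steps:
a(l, m) = 5 (a(l, m) = -(-15)/3 = -3*(-5/3) = 5)
W = 2764/77 (W = -69*(-1/77) + 35 = 69/77 + 35 = 2764/77 ≈ 35.896)
a(0, 7)*(-103 + W) = 5*(-103 + 2764/77) = 5*(-5167/77) = -25835/77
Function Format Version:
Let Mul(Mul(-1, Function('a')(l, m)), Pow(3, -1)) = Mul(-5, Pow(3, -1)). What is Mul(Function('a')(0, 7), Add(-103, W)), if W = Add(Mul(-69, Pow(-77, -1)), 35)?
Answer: Rational(-25835, 77) ≈ -335.52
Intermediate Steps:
Function('a')(l, m) = 5 (Function('a')(l, m) = Mul(-3, Mul(-5, Pow(3, -1))) = Mul(-3, Mul(-5, Rational(1, 3))) = Mul(-3, Rational(-5, 3)) = 5)
W = Rational(2764, 77) (W = Add(Mul(-69, Rational(-1, 77)), 35) = Add(Rational(69, 77), 35) = Rational(2764, 77) ≈ 35.896)
Mul(Function('a')(0, 7), Add(-103, W)) = Mul(5, Add(-103, Rational(2764, 77))) = Mul(5, Rational(-5167, 77)) = Rational(-25835, 77)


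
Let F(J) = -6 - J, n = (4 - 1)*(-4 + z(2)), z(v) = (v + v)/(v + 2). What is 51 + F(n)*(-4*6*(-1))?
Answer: 123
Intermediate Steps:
z(v) = 2*v/(2 + v) (z(v) = (2*v)/(2 + v) = 2*v/(2 + v))
n = -9 (n = (4 - 1)*(-4 + 2*2/(2 + 2)) = 3*(-4 + 2*2/4) = 3*(-4 + 2*2*(1/4)) = 3*(-4 + 1) = 3*(-3) = -9)
51 + F(n)*(-4*6*(-1)) = 51 + (-6 - 1*(-9))*(-4*6*(-1)) = 51 + (-6 + 9)*(-24*(-1)) = 51 + 3*24 = 51 + 72 = 123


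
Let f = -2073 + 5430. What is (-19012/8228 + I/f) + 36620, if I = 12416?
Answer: 252883464271/6905349 ≈ 36621.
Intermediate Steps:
f = 3357
(-19012/8228 + I/f) + 36620 = (-19012/8228 + 12416/3357) + 36620 = (-19012*1/8228 + 12416*(1/3357)) + 36620 = (-4753/2057 + 12416/3357) + 36620 = 9583891/6905349 + 36620 = 252883464271/6905349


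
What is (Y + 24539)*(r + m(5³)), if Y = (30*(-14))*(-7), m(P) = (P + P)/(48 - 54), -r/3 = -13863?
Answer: 3425037518/3 ≈ 1.1417e+9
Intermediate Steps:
r = 41589 (r = -3*(-13863) = 41589)
m(P) = -P/3 (m(P) = (2*P)/(-6) = (2*P)*(-⅙) = -P/3)
Y = 2940 (Y = -420*(-7) = 2940)
(Y + 24539)*(r + m(5³)) = (2940 + 24539)*(41589 - ⅓*5³) = 27479*(41589 - ⅓*125) = 27479*(41589 - 125/3) = 27479*(124642/3) = 3425037518/3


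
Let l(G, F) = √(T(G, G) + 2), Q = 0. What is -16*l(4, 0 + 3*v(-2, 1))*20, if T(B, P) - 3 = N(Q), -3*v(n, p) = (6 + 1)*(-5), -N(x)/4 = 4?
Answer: -320*I*√11 ≈ -1061.3*I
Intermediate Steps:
N(x) = -16 (N(x) = -4*4 = -16)
v(n, p) = 35/3 (v(n, p) = -(6 + 1)*(-5)/3 = -7*(-5)/3 = -⅓*(-35) = 35/3)
T(B, P) = -13 (T(B, P) = 3 - 16 = -13)
l(G, F) = I*√11 (l(G, F) = √(-13 + 2) = √(-11) = I*√11)
-16*l(4, 0 + 3*v(-2, 1))*20 = -16*I*√11*20 = -320*I*√11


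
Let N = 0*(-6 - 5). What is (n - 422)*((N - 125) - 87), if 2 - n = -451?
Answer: -6572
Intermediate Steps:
n = 453 (n = 2 - 1*(-451) = 2 + 451 = 453)
N = 0 (N = 0*(-11) = 0)
(n - 422)*((N - 125) - 87) = (453 - 422)*((0 - 125) - 87) = 31*(-125 - 87) = 31*(-212) = -6572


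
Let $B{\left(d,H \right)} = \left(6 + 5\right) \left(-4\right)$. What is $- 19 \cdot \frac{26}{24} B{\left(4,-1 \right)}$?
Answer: $\frac{2717}{3} \approx 905.67$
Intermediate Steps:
$B{\left(d,H \right)} = -44$ ($B{\left(d,H \right)} = 11 \left(-4\right) = -44$)
$- 19 \cdot \frac{26}{24} B{\left(4,-1 \right)} = - 19 \cdot \frac{26}{24} \left(-44\right) = - 19 \cdot 26 \cdot \frac{1}{24} \left(-44\right) = \left(-19\right) \frac{13}{12} \left(-44\right) = \left(- \frac{247}{12}\right) \left(-44\right) = \frac{2717}{3}$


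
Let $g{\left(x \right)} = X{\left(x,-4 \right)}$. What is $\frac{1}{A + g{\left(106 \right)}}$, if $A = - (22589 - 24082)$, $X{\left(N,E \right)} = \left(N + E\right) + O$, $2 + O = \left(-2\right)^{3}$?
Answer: $\frac{1}{1585} \approx 0.00063092$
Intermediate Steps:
$O = -10$ ($O = -2 + \left(-2\right)^{3} = -2 - 8 = -10$)
$X{\left(N,E \right)} = -10 + E + N$ ($X{\left(N,E \right)} = \left(N + E\right) - 10 = \left(E + N\right) - 10 = -10 + E + N$)
$g{\left(x \right)} = -14 + x$ ($g{\left(x \right)} = -10 - 4 + x = -14 + x$)
$A = 1493$ ($A = \left(-1\right) \left(-1493\right) = 1493$)
$\frac{1}{A + g{\left(106 \right)}} = \frac{1}{1493 + \left(-14 + 106\right)} = \frac{1}{1493 + 92} = \frac{1}{1585}$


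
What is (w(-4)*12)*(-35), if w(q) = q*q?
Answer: -6720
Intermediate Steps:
w(q) = q²
(w(-4)*12)*(-35) = ((-4)²*12)*(-35) = (16*12)*(-35) = 192*(-35) = -6720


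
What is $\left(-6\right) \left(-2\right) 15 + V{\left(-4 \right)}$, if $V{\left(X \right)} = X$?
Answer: $176$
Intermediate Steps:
$\left(-6\right) \left(-2\right) 15 + V{\left(-4 \right)} = \left(-6\right) \left(-2\right) 15 - 4 = 12 \cdot 15 - 4 = 180 - 4 = 176$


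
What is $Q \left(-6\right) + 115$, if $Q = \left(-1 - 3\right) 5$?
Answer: $235$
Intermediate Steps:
$Q = -20$ ($Q = \left(-4\right) 5 = -20$)
$Q \left(-6\right) + 115 = \left(-20\right) \left(-6\right) + 115 = 120 + 115 = 235$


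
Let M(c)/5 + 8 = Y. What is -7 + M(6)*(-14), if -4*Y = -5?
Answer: 931/2 ≈ 465.50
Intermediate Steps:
Y = 5/4 (Y = -¼*(-5) = 5/4 ≈ 1.2500)
M(c) = -135/4 (M(c) = -40 + 5*(5/4) = -40 + 25/4 = -135/4)
-7 + M(6)*(-14) = -7 - 135/4*(-14) = -7 + 945/2 = 931/2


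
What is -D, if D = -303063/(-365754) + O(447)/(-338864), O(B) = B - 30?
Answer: -17090770169/20656810576 ≈ -0.82737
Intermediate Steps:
O(B) = -30 + B
D = 17090770169/20656810576 (D = -303063/(-365754) + (-30 + 447)/(-338864) = -303063*(-1/365754) + 417*(-1/338864) = 101021/121918 - 417/338864 = 17090770169/20656810576 ≈ 0.82737)
-D = -1*17090770169/20656810576 = -17090770169/20656810576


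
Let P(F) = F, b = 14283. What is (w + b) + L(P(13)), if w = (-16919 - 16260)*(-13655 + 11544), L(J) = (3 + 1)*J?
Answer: 70055204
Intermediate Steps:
L(J) = 4*J
w = 70040869 (w = -33179*(-2111) = 70040869)
(w + b) + L(P(13)) = (70040869 + 14283) + 4*13 = 70055152 + 52 = 70055204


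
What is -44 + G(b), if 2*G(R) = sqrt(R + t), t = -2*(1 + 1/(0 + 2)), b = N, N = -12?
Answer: -44 + I*sqrt(15)/2 ≈ -44.0 + 1.9365*I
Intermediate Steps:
b = -12
t = -3 (t = -2*(1 + 1/2) = -2*3/2 = -3)
G(R) = sqrt(-3 + R)/2 (G(R) = sqrt(R - 3)/2 = sqrt(-3 + R)/2)
-44 + G(b) = -44 + sqrt(-3 - 12)/2 = -44 + sqrt(-15)/2 = -44 + (I*sqrt(15))/2 = -44 + I*sqrt(15)/2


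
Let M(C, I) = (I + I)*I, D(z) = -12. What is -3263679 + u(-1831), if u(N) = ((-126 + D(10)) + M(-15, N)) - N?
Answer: 3443136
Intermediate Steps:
M(C, I) = 2*I**2 (M(C, I) = (2*I)*I = 2*I**2)
u(N) = -138 - N + 2*N**2 (u(N) = ((-126 - 12) + 2*N**2) - N = (-138 + 2*N**2) - N = -138 - N + 2*N**2)
-3263679 + u(-1831) = -3263679 + (-138 - 1*(-1831) + 2*(-1831)**2) = -3263679 + (-138 + 1831 + 2*3352561) = -3263679 + (-138 + 1831 + 6705122) = -3263679 + 6706815 = 3443136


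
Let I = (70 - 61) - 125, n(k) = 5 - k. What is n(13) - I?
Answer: 108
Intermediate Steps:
I = -116 (I = 9 - 125 = -116)
n(13) - I = (5 - 1*13) - 1*(-116) = (5 - 13) + 116 = -8 + 116 = 108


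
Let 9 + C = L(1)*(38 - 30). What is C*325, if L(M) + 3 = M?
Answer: -8125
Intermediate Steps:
L(M) = -3 + M
C = -25 (C = -9 + (-3 + 1)*(38 - 30) = -9 - 2*8 = -9 - 16 = -25)
C*325 = -25*325 = -8125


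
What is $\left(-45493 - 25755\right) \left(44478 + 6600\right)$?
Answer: $-3639205344$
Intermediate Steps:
$\left(-45493 - 25755\right) \left(44478 + 6600\right) = \left(-71248\right) 51078 = -3639205344$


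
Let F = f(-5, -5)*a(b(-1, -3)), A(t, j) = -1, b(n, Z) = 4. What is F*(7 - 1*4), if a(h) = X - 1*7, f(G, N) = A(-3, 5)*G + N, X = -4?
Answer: 0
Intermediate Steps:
f(G, N) = N - G (f(G, N) = -G + N = N - G)
a(h) = -11 (a(h) = -4 - 1*7 = -4 - 7 = -11)
F = 0 (F = (-5 - 1*(-5))*(-11) = (-5 + 5)*(-11) = 0*(-11) = 0)
F*(7 - 1*4) = 0*(7 - 1*4) = 0*(7 - 4) = 0*3 = 0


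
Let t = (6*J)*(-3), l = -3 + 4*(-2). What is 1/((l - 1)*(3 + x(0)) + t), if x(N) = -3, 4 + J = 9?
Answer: -1/90 ≈ -0.011111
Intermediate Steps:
J = 5 (J = -4 + 9 = 5)
l = -11 (l = -3 - 8 = -11)
t = -90 (t = (6*5)*(-3) = 30*(-3) = -90)
1/((l - 1)*(3 + x(0)) + t) = 1/((-11 - 1)*(3 - 3) - 90) = 1/(-12*0 - 90) = 1/(0 - 90) = 1/(-90) = -1/90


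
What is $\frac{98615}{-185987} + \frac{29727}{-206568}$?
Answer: $- \frac{2877726541}{4268773624} \approx -0.67413$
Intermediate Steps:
$\frac{98615}{-185987} + \frac{29727}{-206568} = 98615 \left(- \frac{1}{185987}\right) + 29727 \left(- \frac{1}{206568}\right) = - \frac{98615}{185987} - \frac{3303}{22952} = - \frac{2877726541}{4268773624}$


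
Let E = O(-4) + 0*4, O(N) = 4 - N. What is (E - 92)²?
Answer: 7056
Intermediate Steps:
E = 8 (E = (4 - 1*(-4)) + 0*4 = (4 + 4) + 0 = 8 + 0 = 8)
(E - 92)² = (8 - 92)² = (-84)² = 7056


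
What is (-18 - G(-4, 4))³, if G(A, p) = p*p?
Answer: -39304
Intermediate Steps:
G(A, p) = p²
(-18 - G(-4, 4))³ = (-18 - 1*4²)³ = (-18 - 1*16)³ = (-18 - 16)³ = (-34)³ = -39304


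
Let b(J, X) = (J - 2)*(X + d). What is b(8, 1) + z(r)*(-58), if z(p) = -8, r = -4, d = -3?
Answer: 452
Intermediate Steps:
b(J, X) = (-3 + X)*(-2 + J) (b(J, X) = (J - 2)*(X - 3) = (-2 + J)*(-3 + X) = (-3 + X)*(-2 + J))
b(8, 1) + z(r)*(-58) = (6 - 3*8 - 2*1 + 8*1) - 8*(-58) = (6 - 24 - 2 + 8) + 464 = -12 + 464 = 452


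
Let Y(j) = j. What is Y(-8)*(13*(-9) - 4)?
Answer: 968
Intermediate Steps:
Y(-8)*(13*(-9) - 4) = -8*(13*(-9) - 4) = -8*(-117 - 4) = -8*(-121) = 968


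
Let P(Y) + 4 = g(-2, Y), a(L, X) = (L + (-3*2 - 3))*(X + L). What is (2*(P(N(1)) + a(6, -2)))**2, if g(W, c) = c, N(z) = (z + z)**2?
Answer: 576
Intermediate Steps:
N(z) = 4*z**2 (N(z) = (2*z)**2 = 4*z**2)
a(L, X) = (-9 + L)*(L + X) (a(L, X) = (L + (-6 - 3))*(L + X) = (L - 9)*(L + X) = (-9 + L)*(L + X))
P(Y) = -4 + Y
(2*(P(N(1)) + a(6, -2)))**2 = (2*((-4 + 4*1**2) + (6**2 - 9*6 - 9*(-2) + 6*(-2))))**2 = (2*((-4 + 4*1) + (36 - 54 + 18 - 12)))**2 = (2*((-4 + 4) - 12))**2 = (2*(0 - 12))**2 = (2*(-12))**2 = (-24)**2 = 576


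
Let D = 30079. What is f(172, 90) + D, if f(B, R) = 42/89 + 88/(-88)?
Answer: 2676984/89 ≈ 30078.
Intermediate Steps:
f(B, R) = -47/89 (f(B, R) = 42*(1/89) + 88*(-1/88) = 42/89 - 1 = -47/89)
f(172, 90) + D = -47/89 + 30079 = 2676984/89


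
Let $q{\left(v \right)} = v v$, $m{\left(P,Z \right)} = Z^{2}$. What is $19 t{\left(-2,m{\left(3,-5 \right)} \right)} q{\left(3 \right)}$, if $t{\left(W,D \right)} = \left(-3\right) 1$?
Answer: $-513$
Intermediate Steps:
$q{\left(v \right)} = v^{2}$
$t{\left(W,D \right)} = -3$
$19 t{\left(-2,m{\left(3,-5 \right)} \right)} q{\left(3 \right)} = 19 \left(-3\right) 3^{2} = \left(-57\right) 9 = -513$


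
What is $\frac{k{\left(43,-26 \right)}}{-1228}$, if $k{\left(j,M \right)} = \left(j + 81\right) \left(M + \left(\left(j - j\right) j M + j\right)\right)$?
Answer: $- \frac{527}{307} \approx -1.7166$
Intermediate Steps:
$k{\left(j,M \right)} = \left(81 + j\right) \left(M + j\right)$ ($k{\left(j,M \right)} = \left(81 + j\right) \left(M + \left(0 j M + j\right)\right) = \left(81 + j\right) \left(M + \left(0 M + j\right)\right) = \left(81 + j\right) \left(M + \left(0 + j\right)\right) = \left(81 + j\right) \left(M + j\right)$)
$\frac{k{\left(43,-26 \right)}}{-1228} = \frac{43^{2} + 81 \left(-26\right) + 81 \cdot 43 - 1118}{-1228} = \left(1849 - 2106 + 3483 - 1118\right) \left(- \frac{1}{1228}\right) = 2108 \left(- \frac{1}{1228}\right) = - \frac{527}{307}$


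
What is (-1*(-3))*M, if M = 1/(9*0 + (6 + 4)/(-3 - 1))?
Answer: -6/5 ≈ -1.2000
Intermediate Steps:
M = -⅖ (M = 1/(0 + 10/(-4)) = 1/(0 + 10*(-¼)) = 1/(0 - 5/2) = 1/(-5/2) = -⅖ ≈ -0.40000)
(-1*(-3))*M = -1*(-3)*(-⅖) = 3*(-⅖) = -6/5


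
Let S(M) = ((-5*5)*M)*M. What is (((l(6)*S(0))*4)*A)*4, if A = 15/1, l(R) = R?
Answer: 0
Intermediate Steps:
A = 15 (A = 15*1 = 15)
S(M) = -25*M² (S(M) = (-25*M)*M = -25*M²)
(((l(6)*S(0))*4)*A)*4 = (((6*(-25*0²))*4)*15)*4 = (((6*(-25*0))*4)*15)*4 = (((6*0)*4)*15)*4 = ((0*4)*15)*4 = (0*15)*4 = 0*4 = 0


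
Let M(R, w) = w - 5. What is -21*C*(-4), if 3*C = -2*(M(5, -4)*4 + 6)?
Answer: 1680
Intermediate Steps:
M(R, w) = -5 + w
C = 20 (C = (-2*((-5 - 4)*4 + 6))/3 = (-2*(-9*4 + 6))/3 = (-2*(-36 + 6))/3 = (-2*(-30))/3 = (⅓)*60 = 20)
-21*C*(-4) = -21*20*(-4) = -420*(-4) = 1680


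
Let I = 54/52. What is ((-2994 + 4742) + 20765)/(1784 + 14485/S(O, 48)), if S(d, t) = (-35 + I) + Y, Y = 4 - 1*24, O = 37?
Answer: 31585739/2126342 ≈ 14.854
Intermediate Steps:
I = 27/26 (I = 54*(1/52) = 27/26 ≈ 1.0385)
Y = -20 (Y = 4 - 24 = -20)
S(d, t) = -1403/26 (S(d, t) = (-35 + 27/26) - 20 = -883/26 - 20 = -1403/26)
((-2994 + 4742) + 20765)/(1784 + 14485/S(O, 48)) = ((-2994 + 4742) + 20765)/(1784 + 14485/(-1403/26)) = (1748 + 20765)/(1784 + 14485*(-26/1403)) = 22513/(1784 - 376610/1403) = 22513/(2126342/1403) = 22513*(1403/2126342) = 31585739/2126342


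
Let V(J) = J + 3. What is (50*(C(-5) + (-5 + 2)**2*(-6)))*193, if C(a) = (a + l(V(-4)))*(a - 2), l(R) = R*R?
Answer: -250900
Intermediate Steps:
V(J) = 3 + J
l(R) = R**2
C(a) = (1 + a)*(-2 + a) (C(a) = (a + (3 - 4)**2)*(a - 2) = (a + (-1)**2)*(-2 + a) = (a + 1)*(-2 + a) = (1 + a)*(-2 + a))
(50*(C(-5) + (-5 + 2)**2*(-6)))*193 = (50*((-2 + (-5)**2 - 1*(-5)) + (-5 + 2)**2*(-6)))*193 = (50*((-2 + 25 + 5) + (-3)**2*(-6)))*193 = (50*(28 + 9*(-6)))*193 = (50*(28 - 54))*193 = (50*(-26))*193 = -1300*193 = -250900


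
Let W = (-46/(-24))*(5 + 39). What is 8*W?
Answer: 2024/3 ≈ 674.67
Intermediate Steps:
W = 253/3 (W = -46*(-1/24)*44 = (23/12)*44 = 253/3 ≈ 84.333)
8*W = 8*(253/3) = 2024/3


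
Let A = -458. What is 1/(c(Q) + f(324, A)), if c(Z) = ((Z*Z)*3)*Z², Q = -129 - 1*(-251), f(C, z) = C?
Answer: 1/664600692 ≈ 1.5047e-9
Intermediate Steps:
Q = 122 (Q = -129 + 251 = 122)
c(Z) = 3*Z⁴ (c(Z) = (Z²*3)*Z² = (3*Z²)*Z² = 3*Z⁴)
1/(c(Q) + f(324, A)) = 1/(3*122⁴ + 324) = 1/(3*221533456 + 324) = 1/(664600368 + 324) = 1/664600692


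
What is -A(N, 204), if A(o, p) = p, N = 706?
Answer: -204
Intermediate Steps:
-A(N, 204) = -1*204 = -204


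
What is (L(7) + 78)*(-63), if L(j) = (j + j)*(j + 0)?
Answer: -11088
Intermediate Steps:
L(j) = 2*j² (L(j) = (2*j)*j = 2*j²)
(L(7) + 78)*(-63) = (2*7² + 78)*(-63) = (2*49 + 78)*(-63) = (98 + 78)*(-63) = 176*(-63) = -11088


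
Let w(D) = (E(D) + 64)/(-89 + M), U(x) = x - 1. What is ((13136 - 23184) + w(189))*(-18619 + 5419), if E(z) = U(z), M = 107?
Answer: 132448800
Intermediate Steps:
U(x) = -1 + x
E(z) = -1 + z
w(D) = 7/2 + D/18 (w(D) = ((-1 + D) + 64)/(-89 + 107) = (63 + D)/18 = (63 + D)*(1/18) = 7/2 + D/18)
((13136 - 23184) + w(189))*(-18619 + 5419) = ((13136 - 23184) + (7/2 + (1/18)*189))*(-18619 + 5419) = (-10048 + (7/2 + 21/2))*(-13200) = (-10048 + 14)*(-13200) = -10034*(-13200) = 132448800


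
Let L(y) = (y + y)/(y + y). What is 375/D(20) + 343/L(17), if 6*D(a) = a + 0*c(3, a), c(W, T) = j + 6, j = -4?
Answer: 911/2 ≈ 455.50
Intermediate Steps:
c(W, T) = 2 (c(W, T) = -4 + 6 = 2)
L(y) = 1 (L(y) = (2*y)/((2*y)) = (2*y)*(1/(2*y)) = 1)
D(a) = a/6 (D(a) = (a + 0*2)/6 = (a + 0)/6 = a/6)
375/D(20) + 343/L(17) = 375/(((⅙)*20)) + 343/1 = 375/(10/3) + 343*1 = 375*(3/10) + 343 = 225/2 + 343 = 911/2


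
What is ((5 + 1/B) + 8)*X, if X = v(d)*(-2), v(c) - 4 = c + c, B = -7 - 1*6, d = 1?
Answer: -2016/13 ≈ -155.08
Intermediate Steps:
B = -13 (B = -7 - 6 = -13)
v(c) = 4 + 2*c (v(c) = 4 + (c + c) = 4 + 2*c)
X = -12 (X = (4 + 2*1)*(-2) = (4 + 2)*(-2) = 6*(-2) = -12)
((5 + 1/B) + 8)*X = ((5 + 1/(-13)) + 8)*(-12) = ((5 - 1/13) + 8)*(-12) = (64/13 + 8)*(-12) = (168/13)*(-12) = -2016/13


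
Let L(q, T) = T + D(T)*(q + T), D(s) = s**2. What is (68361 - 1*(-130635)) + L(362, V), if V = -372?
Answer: -1185216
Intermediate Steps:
L(q, T) = T + T**2*(T + q) (L(q, T) = T + T**2*(q + T) = T + T**2*(T + q))
(68361 - 1*(-130635)) + L(362, V) = (68361 - 1*(-130635)) - 372*(1 + (-372)**2 - 372*362) = (68361 + 130635) - 372*(1 + 138384 - 134664) = 198996 - 372*3721 = 198996 - 1384212 = -1185216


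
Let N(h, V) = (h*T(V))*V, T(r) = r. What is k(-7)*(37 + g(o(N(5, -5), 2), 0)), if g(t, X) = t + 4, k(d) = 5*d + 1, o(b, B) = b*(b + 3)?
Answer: -545394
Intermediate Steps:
N(h, V) = h*V² (N(h, V) = (h*V)*V = (V*h)*V = h*V²)
o(b, B) = b*(3 + b)
k(d) = 1 + 5*d
g(t, X) = 4 + t
k(-7)*(37 + g(o(N(5, -5), 2), 0)) = (1 + 5*(-7))*(37 + (4 + (5*(-5)²)*(3 + 5*(-5)²))) = (1 - 35)*(37 + (4 + (5*25)*(3 + 5*25))) = -34*(37 + (4 + 125*(3 + 125))) = -34*(37 + (4 + 125*128)) = -34*(37 + (4 + 16000)) = -34*(37 + 16004) = -34*16041 = -545394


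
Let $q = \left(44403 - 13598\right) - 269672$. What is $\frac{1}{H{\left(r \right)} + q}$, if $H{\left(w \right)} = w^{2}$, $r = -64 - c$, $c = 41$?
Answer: $- \frac{1}{227842} \approx -4.389 \cdot 10^{-6}$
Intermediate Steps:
$r = -105$ ($r = -64 - 41 = -105$)
$q = -238867$ ($q = 30805 - 269672 = -238867$)
$\frac{1}{H{\left(r \right)} + q} = \frac{1}{\left(-105\right)^{2} - 238867} = \frac{1}{11025 - 238867} = \frac{1}{-227842} = - \frac{1}{227842}$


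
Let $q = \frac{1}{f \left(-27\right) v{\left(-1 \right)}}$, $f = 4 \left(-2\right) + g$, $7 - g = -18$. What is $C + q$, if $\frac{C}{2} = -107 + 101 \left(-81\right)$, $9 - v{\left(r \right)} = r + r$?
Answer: $- \frac{83692225}{5049} \approx -16576.0$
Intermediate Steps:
$v{\left(r \right)} = 9 - 2 r$ ($v{\left(r \right)} = 9 - \left(r + r\right) = 9 - 2 r$)
$C = -16576$ ($C = 2 \left(-107 + 101 \left(-81\right)\right) = 2 \left(-107 - 8181\right) = 2 \left(-8288\right) = -16576$)
$g = 25$ ($g = 7 - -18 = 7 + 18 = 25$)
$f = 17$ ($f = 4 \left(-2\right) + 25 = -8 + 25 = 17$)
$q = - \frac{1}{5049}$ ($q = \frac{1}{17 \left(-27\right) \left(9 - -2\right)} = \frac{1}{\left(-459\right) \left(9 + 2\right)} = \frac{1}{\left(-459\right) 11} = \frac{1}{-5049} = - \frac{1}{5049} \approx -0.00019806$)
$C + q = -16576 - \frac{1}{5049} = - \frac{83692225}{5049}$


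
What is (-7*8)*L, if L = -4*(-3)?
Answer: -672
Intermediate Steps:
L = 12
(-7*8)*L = -7*8*12 = -56*12 = -672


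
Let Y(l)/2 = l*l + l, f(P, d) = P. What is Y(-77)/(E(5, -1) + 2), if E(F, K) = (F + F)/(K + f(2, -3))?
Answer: 2926/3 ≈ 975.33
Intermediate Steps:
E(F, K) = 2*F/(2 + K) (E(F, K) = (F + F)/(K + 2) = (2*F)/(2 + K) = 2*F/(2 + K))
Y(l) = 2*l + 2*l² (Y(l) = 2*(l*l + l) = 2*(l² + l) = 2*(l + l²) = 2*l + 2*l²)
Y(-77)/(E(5, -1) + 2) = (2*(-77)*(1 - 77))/(2*5/(2 - 1) + 2) = (2*(-77)*(-76))/(2*5/1 + 2) = 11704/(2*5*1 + 2) = 11704/(10 + 2) = 11704/12 = 11704*(1/12) = 2926/3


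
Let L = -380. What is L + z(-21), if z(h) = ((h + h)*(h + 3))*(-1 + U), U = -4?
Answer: -4160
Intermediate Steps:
z(h) = -10*h*(3 + h) (z(h) = ((h + h)*(h + 3))*(-1 - 4) = ((2*h)*(3 + h))*(-5) = (2*h*(3 + h))*(-5) = -10*h*(3 + h))
L + z(-21) = -380 - 10*(-21)*(3 - 21) = -380 - 10*(-21)*(-18) = -380 - 3780 = -4160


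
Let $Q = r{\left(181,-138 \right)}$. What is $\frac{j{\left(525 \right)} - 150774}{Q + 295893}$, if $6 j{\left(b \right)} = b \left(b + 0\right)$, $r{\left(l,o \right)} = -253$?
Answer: $- \frac{209673}{591280} \approx -0.35461$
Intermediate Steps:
$Q = -253$
$j{\left(b \right)} = \frac{b^{2}}{6}$ ($j{\left(b \right)} = \frac{b \left(b + 0\right)}{6} = \frac{b b}{6} = \frac{b^{2}}{6}$)
$\frac{j{\left(525 \right)} - 150774}{Q + 295893} = \frac{\frac{525^{2}}{6} - 150774}{-253 + 295893} = \frac{\frac{1}{6} \cdot 275625 - 150774}{295640} = \left(\frac{91875}{2} - 150774\right) \frac{1}{295640} = \left(- \frac{209673}{2}\right) \frac{1}{295640} = - \frac{209673}{591280}$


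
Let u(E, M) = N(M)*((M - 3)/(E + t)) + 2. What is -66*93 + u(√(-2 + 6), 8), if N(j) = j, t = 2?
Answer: -6126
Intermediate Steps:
u(E, M) = 2 + M*(-3 + M)/(2 + E) (u(E, M) = M*((M - 3)/(E + 2)) + 2 = M*((-3 + M)/(2 + E)) + 2 = M*(-3 + M)/(2 + E) + 2 = 2 + M*(-3 + M)/(2 + E))
-66*93 + u(√(-2 + 6), 8) = -66*93 + (4 + 8² - 3*8 + 2*√(-2 + 6))/(2 + √(-2 + 6)) = -6138 + (4 + 64 - 24 + 2*√4)/(2 + √4) = -6138 + (4 + 64 - 24 + 2*2)/(2 + 2) = -6138 + (4 + 64 - 24 + 4)/4 = -6138 + (¼)*48 = -6138 + 12 = -6126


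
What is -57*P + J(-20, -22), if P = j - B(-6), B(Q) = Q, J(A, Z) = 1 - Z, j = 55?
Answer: -3454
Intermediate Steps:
P = 61 (P = 55 - 1*(-6) = 55 + 6 = 61)
-57*P + J(-20, -22) = -57*61 + (1 - 1*(-22)) = -3477 + (1 + 22) = -3477 + 23 = -3454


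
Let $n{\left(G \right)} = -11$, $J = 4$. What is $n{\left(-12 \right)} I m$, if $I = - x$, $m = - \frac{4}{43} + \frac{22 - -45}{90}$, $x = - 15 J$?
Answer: $- \frac{55462}{129} \approx -429.94$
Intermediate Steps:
$x = -60$ ($x = \left(-15\right) 4 = -60$)
$m = \frac{2521}{3870}$ ($m = \left(-4\right) \frac{1}{43} + \left(22 + 45\right) \frac{1}{90} = - \frac{4}{43} + 67 \cdot \frac{1}{90} = - \frac{4}{43} + \frac{67}{90} = \frac{2521}{3870} \approx 0.65142$)
$I = 60$ ($I = \left(-1\right) \left(-60\right) = 60$)
$n{\left(-12 \right)} I m = \left(-11\right) 60 \cdot \frac{2521}{3870} = \left(-660\right) \frac{2521}{3870} = - \frac{55462}{129}$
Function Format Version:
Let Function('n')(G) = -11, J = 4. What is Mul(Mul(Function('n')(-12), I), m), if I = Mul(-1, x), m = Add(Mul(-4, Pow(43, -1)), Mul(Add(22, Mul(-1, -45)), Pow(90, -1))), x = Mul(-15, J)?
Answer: Rational(-55462, 129) ≈ -429.94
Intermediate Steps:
x = -60 (x = Mul(-15, 4) = -60)
m = Rational(2521, 3870) (m = Add(Mul(-4, Rational(1, 43)), Mul(Add(22, 45), Rational(1, 90))) = Add(Rational(-4, 43), Mul(67, Rational(1, 90))) = Add(Rational(-4, 43), Rational(67, 90)) = Rational(2521, 3870) ≈ 0.65142)
I = 60 (I = Mul(-1, -60) = 60)
Mul(Mul(Function('n')(-12), I), m) = Mul(Mul(-11, 60), Rational(2521, 3870)) = Mul(-660, Rational(2521, 3870)) = Rational(-55462, 129)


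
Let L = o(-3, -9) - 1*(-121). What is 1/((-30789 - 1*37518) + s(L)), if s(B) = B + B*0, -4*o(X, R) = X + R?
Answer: -1/68183 ≈ -1.4666e-5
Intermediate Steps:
o(X, R) = -R/4 - X/4 (o(X, R) = -(X + R)/4 = -(R + X)/4 = -R/4 - X/4)
L = 124 (L = (-1/4*(-9) - 1/4*(-3)) - 1*(-121) = (9/4 + 3/4) + 121 = 3 + 121 = 124)
s(B) = B (s(B) = B + 0 = B)
1/((-30789 - 1*37518) + s(L)) = 1/((-30789 - 1*37518) + 124) = 1/((-30789 - 37518) + 124) = 1/(-68307 + 124) = 1/(-68183) = -1/68183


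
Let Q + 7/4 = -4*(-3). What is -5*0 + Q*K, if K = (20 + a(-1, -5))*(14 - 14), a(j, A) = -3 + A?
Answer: 0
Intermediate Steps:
Q = 41/4 (Q = -7/4 - 4*(-3) = -7/4 + 12 = 41/4 ≈ 10.250)
K = 0 (K = (20 + (-3 - 5))*(14 - 14) = (20 - 8)*0 = 12*0 = 0)
-5*0 + Q*K = -5*0 + (41/4)*0 = 0 + 0 = 0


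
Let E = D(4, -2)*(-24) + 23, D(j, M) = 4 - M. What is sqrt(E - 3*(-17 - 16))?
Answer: I*sqrt(22) ≈ 4.6904*I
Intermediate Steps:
E = -121 (E = (4 - 1*(-2))*(-24) + 23 = (4 + 2)*(-24) + 23 = 6*(-24) + 23 = -144 + 23 = -121)
sqrt(E - 3*(-17 - 16)) = sqrt(-121 - 3*(-17 - 16)) = sqrt(-121 - 3*(-33)) = sqrt(-121 + 99) = sqrt(-22) = I*sqrt(22)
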